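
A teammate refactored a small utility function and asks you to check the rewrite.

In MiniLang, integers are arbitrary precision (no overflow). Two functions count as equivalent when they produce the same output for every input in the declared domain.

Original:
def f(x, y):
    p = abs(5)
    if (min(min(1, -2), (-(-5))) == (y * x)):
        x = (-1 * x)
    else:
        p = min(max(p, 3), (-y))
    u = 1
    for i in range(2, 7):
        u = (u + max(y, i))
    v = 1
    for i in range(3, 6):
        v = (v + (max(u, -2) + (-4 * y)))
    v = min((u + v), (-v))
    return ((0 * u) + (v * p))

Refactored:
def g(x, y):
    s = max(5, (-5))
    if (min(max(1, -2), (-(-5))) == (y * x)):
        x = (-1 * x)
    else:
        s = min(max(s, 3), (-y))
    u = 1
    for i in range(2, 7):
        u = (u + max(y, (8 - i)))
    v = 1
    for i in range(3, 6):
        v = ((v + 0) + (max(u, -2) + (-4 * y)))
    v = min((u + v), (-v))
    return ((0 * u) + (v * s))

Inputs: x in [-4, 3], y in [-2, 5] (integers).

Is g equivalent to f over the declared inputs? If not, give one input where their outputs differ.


There is a counterexample at x=-2, y=1: -260 on one side, 52 on the other.
f: p = 5; (min(min(1, -2), (-(-5))) == (y * x)) -> true; x = 2; u = 1; [i=2]; u = 3; [i=3]; u = 6; [i=4]; u = 10; [i=5]; u = 15; [i=6]; u = 21; v = 1; [i=3]; v = 18; [i=4]; v = 35; [i=5]; v = 52; v = -52; return -260
g: s = 5; (min(max(1, -2), (-(-5))) == (y * x)) -> false; s = -1; u = 1; [i=2]; u = 7; [i=3]; u = 12; [i=4]; u = 16; [i=5]; u = 19; [i=6]; u = 21; v = 1; [i=3]; v = 18; [i=4]; v = 35; [i=5]; v = 52; v = -52; return 52
verdict: not equivalent; witness: x=-2, y=1


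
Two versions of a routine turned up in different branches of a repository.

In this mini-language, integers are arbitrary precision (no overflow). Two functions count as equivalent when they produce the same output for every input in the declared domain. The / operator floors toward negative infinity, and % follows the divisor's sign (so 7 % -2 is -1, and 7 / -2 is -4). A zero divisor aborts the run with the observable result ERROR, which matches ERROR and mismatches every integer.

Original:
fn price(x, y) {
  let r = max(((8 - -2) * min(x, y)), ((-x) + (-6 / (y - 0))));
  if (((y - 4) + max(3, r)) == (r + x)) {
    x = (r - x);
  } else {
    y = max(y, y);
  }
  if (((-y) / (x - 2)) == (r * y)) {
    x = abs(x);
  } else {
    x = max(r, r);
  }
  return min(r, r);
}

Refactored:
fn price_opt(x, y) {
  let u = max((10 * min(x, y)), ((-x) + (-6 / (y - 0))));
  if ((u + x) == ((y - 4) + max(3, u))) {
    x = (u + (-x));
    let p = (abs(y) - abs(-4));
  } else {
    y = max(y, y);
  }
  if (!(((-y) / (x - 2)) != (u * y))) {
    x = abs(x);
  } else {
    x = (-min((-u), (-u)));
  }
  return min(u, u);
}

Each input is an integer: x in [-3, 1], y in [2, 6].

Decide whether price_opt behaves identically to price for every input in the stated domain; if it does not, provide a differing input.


Equivalent — the differences include min/max/abs usage differs; also boolean connective usage differs; also local variable names differ; also constant usage differs; also arithmetic usage differs; also statement counts differ; also comparison usage differs, yet no declared input distinguishes the two.
Spot check at x=1, y=3 — price: r = 10; (((y - 4) + max(3, r)) == (r + x)) -> false; y = 3; (((-y) / (x - 2)) == (r * y)) -> false; x = 10; return 10. price_opt: u = 10; ((u + x) == ((y - 4) + max(3, u))) -> false; y = 3; (!(((-y) / (x - 2)) != (u * y))) -> false; x = 10; return 10. Both give 10.
Checked all 25 inputs in the declared domain: the outputs agree on every one.
verdict: equivalent


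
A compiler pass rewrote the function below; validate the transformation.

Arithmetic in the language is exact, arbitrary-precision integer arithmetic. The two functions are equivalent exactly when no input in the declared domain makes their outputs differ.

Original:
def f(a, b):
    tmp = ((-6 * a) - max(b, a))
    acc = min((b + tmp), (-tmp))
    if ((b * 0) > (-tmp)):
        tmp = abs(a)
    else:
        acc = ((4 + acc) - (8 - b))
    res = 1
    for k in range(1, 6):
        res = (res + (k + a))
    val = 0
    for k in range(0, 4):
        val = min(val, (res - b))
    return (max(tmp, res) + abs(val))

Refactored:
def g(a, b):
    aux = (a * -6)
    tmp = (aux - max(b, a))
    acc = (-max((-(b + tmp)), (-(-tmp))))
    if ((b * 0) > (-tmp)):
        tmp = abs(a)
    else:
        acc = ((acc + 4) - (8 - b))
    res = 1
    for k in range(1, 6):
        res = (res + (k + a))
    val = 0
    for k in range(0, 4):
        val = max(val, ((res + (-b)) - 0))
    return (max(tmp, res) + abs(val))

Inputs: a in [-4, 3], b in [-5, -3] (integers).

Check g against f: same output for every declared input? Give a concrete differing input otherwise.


Evaluate both at a=-4, b=-5.
f: tmp := 28 | acc := -28 | ((b * 0) > (-tmp)): true | tmp := 4 | res := 1 | iter k=1: | res := -2 | iter k=2: | res := -4 | iter k=3: | res := -5 | iter k=4: | res := -5 | iter k=5: | res := -4 | val := 0 | iter k=0: | val := 0 | iter k=1: | val := 0 | iter k=2: | val := 0 | iter k=3: | val := 0 | result 4
g: aux := 24 | tmp := 28 | acc := -28 | ((b * 0) > (-tmp)): true | tmp := 4 | res := 1 | iter k=1: | res := -2 | iter k=2: | res := -4 | iter k=3: | res := -5 | iter k=4: | res := -5 | iter k=5: | res := -4 | val := 0 | iter k=0: | val := 1 | iter k=1: | val := 1 | iter k=2: | val := 1 | iter k=3: | val := 1 | result 5
4 vs 5 — the two versions disagree here.
verdict: not equivalent; witness: a=-4, b=-5


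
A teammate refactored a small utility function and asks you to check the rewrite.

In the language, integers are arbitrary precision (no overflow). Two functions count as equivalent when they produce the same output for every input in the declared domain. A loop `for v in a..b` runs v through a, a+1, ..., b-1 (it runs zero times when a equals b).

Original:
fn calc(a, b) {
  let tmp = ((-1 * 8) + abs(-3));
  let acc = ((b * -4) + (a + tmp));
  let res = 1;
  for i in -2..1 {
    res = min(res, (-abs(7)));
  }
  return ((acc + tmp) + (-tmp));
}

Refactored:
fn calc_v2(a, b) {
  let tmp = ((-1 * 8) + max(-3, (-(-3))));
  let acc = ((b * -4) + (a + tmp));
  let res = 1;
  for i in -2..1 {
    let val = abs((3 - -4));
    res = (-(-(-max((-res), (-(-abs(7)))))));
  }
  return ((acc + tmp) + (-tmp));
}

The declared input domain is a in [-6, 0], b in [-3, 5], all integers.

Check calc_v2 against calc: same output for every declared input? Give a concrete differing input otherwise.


Reading the diff, among the changes: arithmetic usage differs; and min/max/abs usage differs; and statement counts differ; and local variable names differ; and constant usage differs.
As a probe, take a=-6, b=0: calc runs tmp = -5; acc = -11; res = 1; [i=-2]; res = -7; [i=-1]; res = -7; [i=0]; res = -7; return -11; calc_v2 runs tmp = -5; acc = -11; res = 1; [i=-2]; val = 7; res = -7; [i=-1]; val = 7; res = -7; [i=0]; val = 7; res = -7; return -11; both end at -11.
Sweeping the whole domain (63 inputs) finds no disagreement.
verdict: equivalent


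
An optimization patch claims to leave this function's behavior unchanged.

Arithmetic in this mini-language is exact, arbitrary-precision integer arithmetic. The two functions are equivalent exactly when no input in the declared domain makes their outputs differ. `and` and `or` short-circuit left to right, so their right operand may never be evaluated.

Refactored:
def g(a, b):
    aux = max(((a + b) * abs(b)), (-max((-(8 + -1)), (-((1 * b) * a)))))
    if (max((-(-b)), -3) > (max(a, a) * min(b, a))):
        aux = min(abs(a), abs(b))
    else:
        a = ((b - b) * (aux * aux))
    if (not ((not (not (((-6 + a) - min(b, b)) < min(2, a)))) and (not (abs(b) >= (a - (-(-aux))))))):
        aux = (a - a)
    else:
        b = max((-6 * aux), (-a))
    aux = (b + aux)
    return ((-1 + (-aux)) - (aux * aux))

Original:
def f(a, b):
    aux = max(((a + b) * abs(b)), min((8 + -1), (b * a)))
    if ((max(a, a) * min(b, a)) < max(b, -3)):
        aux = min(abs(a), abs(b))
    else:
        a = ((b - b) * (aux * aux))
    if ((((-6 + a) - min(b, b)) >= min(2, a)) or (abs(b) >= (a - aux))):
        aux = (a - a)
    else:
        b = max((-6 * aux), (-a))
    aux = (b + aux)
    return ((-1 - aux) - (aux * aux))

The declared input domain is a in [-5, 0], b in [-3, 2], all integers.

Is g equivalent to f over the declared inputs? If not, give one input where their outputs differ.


Equivalent — the differences include constant usage differs; boolean connective usage differs; arithmetic usage differs; min/max/abs usage differs; comparison usage differs, yet no declared input distinguishes the two.
Spot check at a=-5, b=-1 — f: aux = 5; ((max(a, a) * min(b, a)) < max(b, -3)) -> false; a = 0; ((((-6 + a) - min(b, b)) >= min(2, a)) or (abs(b) >= (a - aux))) -> true; aux = 0; aux = -1; return -1. g: aux = 5; (max((-(-b)), -3) > (max(a, a) * min(b, a))) -> false; a = 0; (not ((not (not (((-6 + a) - min(b, b)) < min(2, a)))) and (not (abs(b) >= (a - (-(-aux))))))) -> true; aux = 0; aux = -1; return -1. Both give -1.
Every one of the 36 inputs gives matching results.
verdict: equivalent


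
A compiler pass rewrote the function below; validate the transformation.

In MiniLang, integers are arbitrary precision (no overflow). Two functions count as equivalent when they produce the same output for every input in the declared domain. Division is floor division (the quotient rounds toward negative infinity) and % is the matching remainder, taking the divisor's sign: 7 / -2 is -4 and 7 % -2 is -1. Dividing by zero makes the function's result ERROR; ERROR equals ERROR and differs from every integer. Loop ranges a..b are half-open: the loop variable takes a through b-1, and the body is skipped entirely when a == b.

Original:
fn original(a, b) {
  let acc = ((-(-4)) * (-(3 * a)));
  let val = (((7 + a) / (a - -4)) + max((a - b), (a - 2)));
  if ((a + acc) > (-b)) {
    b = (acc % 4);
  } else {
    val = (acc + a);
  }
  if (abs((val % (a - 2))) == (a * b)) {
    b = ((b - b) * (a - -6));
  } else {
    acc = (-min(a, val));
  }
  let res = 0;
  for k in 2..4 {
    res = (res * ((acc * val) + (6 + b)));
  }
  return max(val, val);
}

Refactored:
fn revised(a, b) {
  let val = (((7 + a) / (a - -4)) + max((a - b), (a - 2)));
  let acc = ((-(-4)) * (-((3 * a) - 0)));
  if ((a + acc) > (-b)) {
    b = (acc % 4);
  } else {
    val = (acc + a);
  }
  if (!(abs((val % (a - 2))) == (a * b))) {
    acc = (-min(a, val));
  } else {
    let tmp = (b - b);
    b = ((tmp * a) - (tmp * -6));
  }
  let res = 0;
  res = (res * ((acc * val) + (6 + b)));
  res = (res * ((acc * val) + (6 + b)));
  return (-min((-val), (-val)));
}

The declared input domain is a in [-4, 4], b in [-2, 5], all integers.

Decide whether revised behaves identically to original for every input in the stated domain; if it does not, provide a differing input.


Reading the diff, among the changes: boolean connective usage differs; and min/max/abs usage differs; and constant usage differs; and arithmetic usage differs; and loop structure differs; and local variable names differ; and statement counts differ.
Tracing a=-2, b=4: original: acc becomes 24; next val becomes -2; next ((a + acc) > (-b)) evaluates to true; next b becomes 0; next (abs((val % (a - 2))) == (a * b)) evaluates to false; next acc becomes 2; next res becomes 0; next at k=2:; next res becomes 0; next at k=3:; next res becomes 0; next final value -2 | revised: val becomes -2; next acc becomes 24; next ((a + acc) > (-b)) evaluates to true; next b becomes 0; next (!(abs((val % (a - 2))) == (a * b))) evaluates to true; next acc becomes 2; next res becomes 0; next res becomes 0; next res becomes 0; next final value -2 — matching result -2.
An exhaustive pass over the 72 declared inputs shows identical outputs.
verdict: equivalent


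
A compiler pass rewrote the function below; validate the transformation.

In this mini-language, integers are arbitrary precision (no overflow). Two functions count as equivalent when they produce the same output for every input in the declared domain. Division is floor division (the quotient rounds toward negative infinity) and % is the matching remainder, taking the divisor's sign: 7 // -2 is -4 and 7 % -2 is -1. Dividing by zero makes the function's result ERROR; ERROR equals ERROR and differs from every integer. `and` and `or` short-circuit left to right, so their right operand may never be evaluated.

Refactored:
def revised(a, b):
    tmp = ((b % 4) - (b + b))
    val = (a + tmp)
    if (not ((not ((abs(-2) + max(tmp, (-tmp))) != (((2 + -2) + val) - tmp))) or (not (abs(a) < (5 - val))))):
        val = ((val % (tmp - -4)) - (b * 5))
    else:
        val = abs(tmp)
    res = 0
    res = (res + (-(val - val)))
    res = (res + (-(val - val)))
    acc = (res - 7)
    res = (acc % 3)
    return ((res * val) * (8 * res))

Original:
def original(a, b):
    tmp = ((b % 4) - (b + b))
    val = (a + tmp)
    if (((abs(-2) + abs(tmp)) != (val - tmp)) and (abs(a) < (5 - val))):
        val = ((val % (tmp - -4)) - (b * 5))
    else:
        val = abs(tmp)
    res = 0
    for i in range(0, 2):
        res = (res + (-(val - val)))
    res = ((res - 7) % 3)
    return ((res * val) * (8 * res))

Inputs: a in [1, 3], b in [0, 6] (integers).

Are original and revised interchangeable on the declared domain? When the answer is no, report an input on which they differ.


This is a faithful refactor — min/max/abs usage differs; also loop structure differs; also constant usage differs; also statement counts differ; also arithmetic usage differs; also boolean connective usage differs; also local variable names differ, but the computed results match everywhere.
Tracing a=1, b=2: original: tmp becomes -2; next val becomes -1; next (((abs(-2) + abs(tmp)) != (val - tmp)) and (abs(a) < (5 - val))) evaluates to true; next val becomes -9; next res becomes 0; next at i=0:; next res becomes 0; next at i=1:; next res becomes 0; next res becomes 2; next final value -288 | revised: tmp becomes -2; next val becomes -1; next (not ((not ((abs(-2) + max(tmp, (-tmp))) != (((2 + -2) + val) - tmp))) or (not (abs(a) < (5 - val))))) evaluates to true; next val becomes -9; next res becomes 0; next res becomes 0; next res becomes 0; next acc becomes -7; next res becomes 2; next final value -288 — matching result -288.
Across all 21 domain points the two functions coincide.
verdict: equivalent


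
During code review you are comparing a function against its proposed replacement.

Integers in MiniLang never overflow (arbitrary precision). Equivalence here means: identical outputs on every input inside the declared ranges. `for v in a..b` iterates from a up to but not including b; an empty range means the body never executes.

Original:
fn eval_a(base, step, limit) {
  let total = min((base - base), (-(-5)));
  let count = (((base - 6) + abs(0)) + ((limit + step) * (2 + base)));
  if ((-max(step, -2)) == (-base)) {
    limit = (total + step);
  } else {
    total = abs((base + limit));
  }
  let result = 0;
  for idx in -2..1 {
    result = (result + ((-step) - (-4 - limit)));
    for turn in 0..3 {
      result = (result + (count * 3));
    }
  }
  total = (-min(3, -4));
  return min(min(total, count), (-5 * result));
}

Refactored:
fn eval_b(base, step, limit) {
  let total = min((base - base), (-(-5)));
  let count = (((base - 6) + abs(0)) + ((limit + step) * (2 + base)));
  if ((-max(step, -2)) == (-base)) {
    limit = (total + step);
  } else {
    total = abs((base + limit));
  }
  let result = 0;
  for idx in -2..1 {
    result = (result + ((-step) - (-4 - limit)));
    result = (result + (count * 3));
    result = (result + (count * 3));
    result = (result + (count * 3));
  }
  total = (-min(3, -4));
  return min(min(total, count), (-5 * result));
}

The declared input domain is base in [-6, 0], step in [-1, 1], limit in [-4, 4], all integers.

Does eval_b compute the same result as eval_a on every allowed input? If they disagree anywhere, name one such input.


Although statement counts differ; loop structure differs; constant usage differs; arithmetic usage differs; local variable names differ, 189/189 inputs agree.
verdict: equivalent


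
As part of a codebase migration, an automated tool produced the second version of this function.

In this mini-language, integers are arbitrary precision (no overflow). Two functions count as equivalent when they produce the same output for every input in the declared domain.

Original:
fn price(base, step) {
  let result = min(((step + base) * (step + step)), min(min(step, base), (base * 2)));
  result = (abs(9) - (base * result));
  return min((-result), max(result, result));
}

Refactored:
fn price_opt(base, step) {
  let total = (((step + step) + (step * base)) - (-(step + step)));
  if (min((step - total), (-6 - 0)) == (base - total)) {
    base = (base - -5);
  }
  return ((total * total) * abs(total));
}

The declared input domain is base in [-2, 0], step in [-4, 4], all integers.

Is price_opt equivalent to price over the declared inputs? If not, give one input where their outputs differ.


Not equivalent: base=-2, step=-4 separates them (-1 vs 512).
price: result := -4 | result := 1 | result -1
price_opt: total := -8 | (min((step - total), (-6 - 0)) == (base - total)): false | result 512
verdict: not equivalent; witness: base=-2, step=-4


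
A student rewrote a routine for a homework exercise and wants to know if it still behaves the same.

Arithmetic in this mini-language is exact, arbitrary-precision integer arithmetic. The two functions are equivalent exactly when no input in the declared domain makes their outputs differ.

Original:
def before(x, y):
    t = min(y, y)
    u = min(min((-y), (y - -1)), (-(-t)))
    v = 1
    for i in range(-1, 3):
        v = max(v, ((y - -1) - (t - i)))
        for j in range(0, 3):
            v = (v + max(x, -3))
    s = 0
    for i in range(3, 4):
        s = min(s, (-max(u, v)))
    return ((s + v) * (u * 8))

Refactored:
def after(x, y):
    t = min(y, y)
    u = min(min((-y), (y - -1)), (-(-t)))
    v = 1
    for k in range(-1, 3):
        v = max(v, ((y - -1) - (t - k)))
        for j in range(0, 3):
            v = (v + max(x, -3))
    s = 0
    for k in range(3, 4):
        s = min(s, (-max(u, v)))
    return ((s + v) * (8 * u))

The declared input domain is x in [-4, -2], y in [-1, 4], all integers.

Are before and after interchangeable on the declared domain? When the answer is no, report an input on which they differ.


The two are interchangeable: local variable names differ, and every declared input agrees.
Tracing x=-2, y=2: before: t := 2 | u := -2 | v := 1 | iter i=-1: | v := 1 | iter j=0: | v := -1 | iter j=1: | v := -3 | iter j=2: | v := -5 | iter i=0: | v := 1 | iter j=0: | v := -1 | iter j=1: | v := -3 | iter j=2: | v := -5 | iter i=1: | v := 2 | iter j=0: | v := 0 | iter j=1: | v := -2 | iter j=2: | v := -4 | iter i=2: | v := 3 | iter j=0: | v := 1 | iter j=1: | v := -1 | iter j=2: | v := -3 | s := 0 | iter i=3: | s := 0 | result 48 | after: t := 2 | u := -2 | v := 1 | iter k=-1: | v := 1 | iter j=0: | v := -1 | iter j=1: | v := -3 | iter j=2: | v := -5 | iter k=0: | v := 1 | iter j=0: | v := -1 | iter j=1: | v := -3 | iter j=2: | v := -5 | iter k=1: | v := 2 | iter j=0: | v := 0 | iter j=1: | v := -2 | iter j=2: | v := -4 | iter k=2: | v := 3 | iter j=0: | v := 1 | iter j=1: | v := -1 | iter j=2: | v := -3 | s := 0 | iter k=3: | s := 0 | result 48 — matching result 48.
Sweeping the whole domain (18 inputs) finds no disagreement.
verdict: equivalent


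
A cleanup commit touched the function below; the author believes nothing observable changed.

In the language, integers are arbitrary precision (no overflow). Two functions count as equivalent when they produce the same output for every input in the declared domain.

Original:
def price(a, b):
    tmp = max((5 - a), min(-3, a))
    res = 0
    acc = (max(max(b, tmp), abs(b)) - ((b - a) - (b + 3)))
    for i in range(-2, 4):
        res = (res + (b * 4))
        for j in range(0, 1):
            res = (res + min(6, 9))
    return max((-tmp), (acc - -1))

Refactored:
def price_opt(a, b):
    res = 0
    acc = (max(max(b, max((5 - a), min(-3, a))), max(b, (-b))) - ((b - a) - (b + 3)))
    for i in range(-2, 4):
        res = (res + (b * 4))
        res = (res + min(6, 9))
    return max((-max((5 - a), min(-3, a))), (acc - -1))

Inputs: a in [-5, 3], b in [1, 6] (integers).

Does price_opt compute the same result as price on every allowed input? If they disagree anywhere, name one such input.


The two versions differ — the changes include arithmetic usage differs; statement counts differ; local variable names differ; constant usage differs; loop structure differs; min/max/abs usage differs.
Tracing a=-2, b=3: price: tmp=7, then res=0, then acc=8, then (i=-2), then res=12, then (j=0), then res=18, then (i=-1), then res=30, then (j=0), then res=36, then (i=0), then res=48, then (j=0), then res=54, then (i=1), then res=66, then (j=0), then res=72, then (i=2), then res=84, then (j=0), then res=90, then (i=3), then res=102, then (j=0), then res=108, then returns 9 | price_opt: res=0, then acc=8, then (i=-2), then res=12, then res=18, then (i=-1), then res=30, then res=36, then (i=0), then res=48, then res=54, then (i=1), then res=66, then res=72, then (i=2), then res=84, then res=90, then (i=3), then res=102, then res=108, then returns 9 — matching result 9.
Across all 54 domain points the two functions coincide.
verdict: equivalent


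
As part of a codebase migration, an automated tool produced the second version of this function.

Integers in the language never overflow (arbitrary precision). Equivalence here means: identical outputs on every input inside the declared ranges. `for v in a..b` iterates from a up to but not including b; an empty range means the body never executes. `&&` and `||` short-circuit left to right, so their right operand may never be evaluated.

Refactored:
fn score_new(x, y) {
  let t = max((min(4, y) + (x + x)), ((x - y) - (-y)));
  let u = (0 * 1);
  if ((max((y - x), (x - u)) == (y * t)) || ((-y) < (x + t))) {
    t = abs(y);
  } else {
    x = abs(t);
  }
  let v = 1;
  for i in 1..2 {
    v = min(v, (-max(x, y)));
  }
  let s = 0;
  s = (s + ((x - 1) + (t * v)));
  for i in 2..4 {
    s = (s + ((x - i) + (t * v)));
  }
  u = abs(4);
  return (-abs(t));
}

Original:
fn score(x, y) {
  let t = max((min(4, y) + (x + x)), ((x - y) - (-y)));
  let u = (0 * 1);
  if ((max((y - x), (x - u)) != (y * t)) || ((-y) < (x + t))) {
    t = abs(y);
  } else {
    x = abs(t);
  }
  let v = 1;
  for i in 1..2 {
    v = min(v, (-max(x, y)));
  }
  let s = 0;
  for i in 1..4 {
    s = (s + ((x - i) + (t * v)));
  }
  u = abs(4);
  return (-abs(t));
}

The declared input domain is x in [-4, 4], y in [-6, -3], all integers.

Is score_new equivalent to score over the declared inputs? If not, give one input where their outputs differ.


Run the pair on x=-4, y=-6.
score: t=-4, then u=0, then ((max((y - x), (x - u)) != (y * t)) || ((-y) < (x + t))) is true, then t=6, then v=1, then (i=1), then v=1, then s=0, then (i=1), then s=1, then (i=2), then s=1, then (i=3), then s=0, then u=4, then returns -6
score_new: t=-4, then u=0, then ((max((y - x), (x - u)) == (y * t)) || ((-y) < (x + t))) is false, then x=4, then v=1, then (i=1), then v=-4, then s=0, then s=19, then (i=2), then s=37, then (i=3), then s=54, then u=4, then returns -4
-6 vs -4 — the two versions disagree here.
verdict: not equivalent; witness: x=-4, y=-6


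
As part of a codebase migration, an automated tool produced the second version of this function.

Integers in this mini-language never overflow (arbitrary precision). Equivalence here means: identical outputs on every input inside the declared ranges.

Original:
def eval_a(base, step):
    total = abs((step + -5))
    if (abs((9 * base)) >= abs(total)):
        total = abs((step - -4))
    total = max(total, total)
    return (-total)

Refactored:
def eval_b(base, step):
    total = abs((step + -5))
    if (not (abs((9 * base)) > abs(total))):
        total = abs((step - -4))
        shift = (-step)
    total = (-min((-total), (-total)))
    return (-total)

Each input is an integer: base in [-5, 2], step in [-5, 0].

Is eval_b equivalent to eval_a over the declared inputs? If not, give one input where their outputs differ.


At base=-5, step=-5: eval_a gives -1, eval_b gives -10.
verdict: not equivalent; witness: base=-5, step=-5


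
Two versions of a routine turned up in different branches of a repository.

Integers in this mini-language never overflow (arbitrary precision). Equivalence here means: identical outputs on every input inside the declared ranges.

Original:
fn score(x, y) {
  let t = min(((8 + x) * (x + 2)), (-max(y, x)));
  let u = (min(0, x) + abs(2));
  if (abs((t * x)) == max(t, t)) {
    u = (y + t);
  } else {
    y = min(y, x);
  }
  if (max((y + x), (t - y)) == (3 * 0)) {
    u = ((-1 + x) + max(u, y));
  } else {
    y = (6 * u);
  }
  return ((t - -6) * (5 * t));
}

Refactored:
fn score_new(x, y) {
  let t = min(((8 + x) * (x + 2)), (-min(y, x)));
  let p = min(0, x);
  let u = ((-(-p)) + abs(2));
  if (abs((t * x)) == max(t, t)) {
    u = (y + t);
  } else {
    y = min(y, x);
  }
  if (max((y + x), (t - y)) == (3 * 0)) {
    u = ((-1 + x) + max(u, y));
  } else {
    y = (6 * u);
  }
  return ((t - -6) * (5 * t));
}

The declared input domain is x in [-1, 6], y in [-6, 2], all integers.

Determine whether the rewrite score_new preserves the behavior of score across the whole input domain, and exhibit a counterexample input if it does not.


At x=-1, y=-6: score gives 35, score_new gives 360.
verdict: not equivalent; witness: x=-1, y=-6


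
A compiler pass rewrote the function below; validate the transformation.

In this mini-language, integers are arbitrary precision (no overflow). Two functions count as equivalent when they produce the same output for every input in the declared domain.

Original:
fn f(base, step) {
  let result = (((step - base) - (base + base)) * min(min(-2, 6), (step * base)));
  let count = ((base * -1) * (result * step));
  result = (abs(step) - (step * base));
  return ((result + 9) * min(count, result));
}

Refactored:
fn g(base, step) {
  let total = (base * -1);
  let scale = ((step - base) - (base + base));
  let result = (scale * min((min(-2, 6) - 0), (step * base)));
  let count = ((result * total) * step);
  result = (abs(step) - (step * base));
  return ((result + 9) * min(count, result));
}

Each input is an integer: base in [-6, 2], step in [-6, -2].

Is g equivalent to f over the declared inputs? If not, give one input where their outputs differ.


The two versions differ — the changes include local variable names differ, and constant usage differs, and statement counts differ, and arithmetic usage differs.
One worked example (base=-3, step=-3) — f: result := -12 | count := 108 | result := -6 | result -18; g: total := 3 | scale := 6 | result := -12 | count := 108 | result := -6 | result -18; agreement on -18.
Every one of the 45 inputs gives matching results.
verdict: equivalent


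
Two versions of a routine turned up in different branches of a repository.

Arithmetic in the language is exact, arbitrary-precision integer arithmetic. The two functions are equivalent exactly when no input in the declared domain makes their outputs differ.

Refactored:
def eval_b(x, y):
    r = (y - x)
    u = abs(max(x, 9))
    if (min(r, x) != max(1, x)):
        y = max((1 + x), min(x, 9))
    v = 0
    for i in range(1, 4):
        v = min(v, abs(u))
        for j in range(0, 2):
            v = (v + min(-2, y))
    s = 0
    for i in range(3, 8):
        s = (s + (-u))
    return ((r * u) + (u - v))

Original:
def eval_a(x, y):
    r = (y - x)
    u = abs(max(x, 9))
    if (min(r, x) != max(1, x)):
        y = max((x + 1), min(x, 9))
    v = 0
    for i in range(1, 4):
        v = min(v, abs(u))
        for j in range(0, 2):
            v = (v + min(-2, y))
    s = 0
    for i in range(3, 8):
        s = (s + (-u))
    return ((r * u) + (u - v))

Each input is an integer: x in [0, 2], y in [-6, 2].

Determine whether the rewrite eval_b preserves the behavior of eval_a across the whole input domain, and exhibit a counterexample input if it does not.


Equivalent — the differences include same computation, different form, yet no declared input distinguishes the two.
Tracing x=1, y=2: eval_a: r := 1 | u := 9 | (min(r, x) != max(1, x)): false | v := 0 | iter i=1: | v := 0 | iter j=0: | v := -2 | iter j=1: | v := -4 | iter i=2: | v := -4 | iter j=0: | v := -6 | iter j=1: | v := -8 | iter i=3: | v := -8 | iter j=0: | v := -10 | iter j=1: | v := -12 | s := 0 | iter i=3: | s := -9 | iter i=4: | s := -18 | iter i=5: | s := -27 | iter i=6: | s := -36 | iter i=7: | s := -45 | result 30 | eval_b: r := 1 | u := 9 | (min(r, x) != max(1, x)): false | v := 0 | iter i=1: | v := 0 | iter j=0: | v := -2 | iter j=1: | v := -4 | iter i=2: | v := -4 | iter j=0: | v := -6 | iter j=1: | v := -8 | iter i=3: | v := -8 | iter j=0: | v := -10 | iter j=1: | v := -12 | s := 0 | iter i=3: | s := -9 | iter i=4: | s := -18 | iter i=5: | s := -27 | iter i=6: | s := -36 | iter i=7: | s := -45 | result 30 — matching result 30.
An exhaustive pass over the 27 declared inputs shows identical outputs.
verdict: equivalent


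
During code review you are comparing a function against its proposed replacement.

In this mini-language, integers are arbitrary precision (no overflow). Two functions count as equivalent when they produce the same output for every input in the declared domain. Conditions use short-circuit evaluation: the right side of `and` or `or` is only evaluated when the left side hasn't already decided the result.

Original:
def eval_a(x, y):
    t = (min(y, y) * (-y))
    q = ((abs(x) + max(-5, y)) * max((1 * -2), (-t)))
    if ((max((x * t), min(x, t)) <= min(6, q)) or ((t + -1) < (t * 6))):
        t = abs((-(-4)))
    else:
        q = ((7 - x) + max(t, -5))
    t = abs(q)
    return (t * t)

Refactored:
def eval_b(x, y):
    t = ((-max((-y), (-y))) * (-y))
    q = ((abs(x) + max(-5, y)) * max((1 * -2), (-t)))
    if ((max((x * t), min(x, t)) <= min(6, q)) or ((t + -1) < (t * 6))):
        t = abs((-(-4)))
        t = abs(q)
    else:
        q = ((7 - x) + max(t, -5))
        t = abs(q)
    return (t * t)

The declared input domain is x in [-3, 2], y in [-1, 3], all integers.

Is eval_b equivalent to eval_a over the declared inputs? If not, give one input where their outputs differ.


Changes here: statement counts differ, and min/max/abs usage differs; the full 30-point sweep finds no disagreement.
verdict: equivalent


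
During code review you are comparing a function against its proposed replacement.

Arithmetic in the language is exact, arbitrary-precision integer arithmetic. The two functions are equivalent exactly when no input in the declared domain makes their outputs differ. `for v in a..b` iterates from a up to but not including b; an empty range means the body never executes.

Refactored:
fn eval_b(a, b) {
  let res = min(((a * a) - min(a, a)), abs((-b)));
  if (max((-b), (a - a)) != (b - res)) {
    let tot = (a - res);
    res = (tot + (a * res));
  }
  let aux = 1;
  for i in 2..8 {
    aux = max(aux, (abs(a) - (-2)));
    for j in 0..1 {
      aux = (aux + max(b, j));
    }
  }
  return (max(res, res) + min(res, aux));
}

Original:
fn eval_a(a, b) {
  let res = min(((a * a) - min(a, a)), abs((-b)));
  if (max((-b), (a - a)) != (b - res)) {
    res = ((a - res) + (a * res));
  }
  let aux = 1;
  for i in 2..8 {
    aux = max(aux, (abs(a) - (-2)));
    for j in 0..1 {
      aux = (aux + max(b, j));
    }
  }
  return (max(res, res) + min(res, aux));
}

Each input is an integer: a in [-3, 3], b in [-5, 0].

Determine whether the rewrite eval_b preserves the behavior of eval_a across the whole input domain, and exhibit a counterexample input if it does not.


Equivalent — the differences include local variable names differ, and statement counts differ, yet no declared input distinguishes the two.
As a probe, take a=3, b=-4: eval_a runs res becomes 4; next (max((-b), (a - a)) != (b - res)) evaluates to true; next res becomes 11; next aux becomes 1; next at i=2:; next aux becomes 5; next at j=0:; next aux becomes 5; next at i=3:; next aux becomes 5; next at j=0:; next aux becomes 5; next at i=4:; next aux becomes 5; next at j=0:; next aux becomes 5; next at i=5:; next aux becomes 5; next at j=0:; next aux becomes 5; next at i=6:; next aux becomes 5; next at j=0:; next aux becomes 5; next at i=7:; next aux becomes 5; next at j=0:; next aux becomes 5; next final value 16; eval_b runs res becomes 4; next (max((-b), (a - a)) != (b - res)) evaluates to true; next tot becomes -1; next res becomes 11; next aux becomes 1; next at i=2:; next aux becomes 5; next at j=0:; next aux becomes 5; next at i=3:; next aux becomes 5; next at j=0:; next aux becomes 5; next at i=4:; next aux becomes 5; next at j=0:; next aux becomes 5; next at i=5:; next aux becomes 5; next at j=0:; next aux becomes 5; next at i=6:; next aux becomes 5; next at j=0:; next aux becomes 5; next at i=7:; next aux becomes 5; next at j=0:; next aux becomes 5; next final value 16; both end at 16.
Checked all 42 inputs in the declared domain: the outputs agree on every one.
verdict: equivalent


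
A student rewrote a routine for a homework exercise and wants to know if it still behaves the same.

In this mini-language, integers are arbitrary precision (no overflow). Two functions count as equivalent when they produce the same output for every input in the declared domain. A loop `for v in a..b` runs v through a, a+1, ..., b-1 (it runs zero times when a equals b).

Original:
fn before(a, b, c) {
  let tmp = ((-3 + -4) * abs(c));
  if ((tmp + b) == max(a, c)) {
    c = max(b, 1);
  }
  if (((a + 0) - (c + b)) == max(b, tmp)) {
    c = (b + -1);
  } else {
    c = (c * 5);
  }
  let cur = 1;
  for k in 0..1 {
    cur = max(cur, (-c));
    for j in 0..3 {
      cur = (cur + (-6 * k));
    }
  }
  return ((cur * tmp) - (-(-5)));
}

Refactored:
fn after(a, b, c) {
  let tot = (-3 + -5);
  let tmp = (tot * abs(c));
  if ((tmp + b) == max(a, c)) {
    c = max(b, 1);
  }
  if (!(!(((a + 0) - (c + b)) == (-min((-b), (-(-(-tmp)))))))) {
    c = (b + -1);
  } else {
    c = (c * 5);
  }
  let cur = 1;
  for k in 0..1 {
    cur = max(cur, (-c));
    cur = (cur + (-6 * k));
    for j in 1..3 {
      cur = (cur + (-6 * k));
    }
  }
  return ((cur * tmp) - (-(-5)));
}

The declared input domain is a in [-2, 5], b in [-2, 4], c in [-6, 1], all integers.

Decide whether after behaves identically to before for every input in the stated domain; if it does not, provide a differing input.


Run the pair on a=-2, b=-2, c=-6.
before: tmp=-42, then ((tmp + b) == max(a, c)) is false, then (((a + 0) - (c + b)) == max(b, tmp)) is false, then c=-30, then cur=1, then (k=0), then cur=30, then (j=0), then cur=30, then (j=1), then cur=30, then (j=2), then cur=30, then returns -1265
after: tot=-8, then tmp=-48, then ((tmp + b) == max(a, c)) is false, then (!(!(((a + 0) - (c + b)) == (-min((-b), (-(-(-tmp)))))))) is false, then c=-30, then cur=1, then (k=0), then cur=30, then cur=30, then (j=1), then cur=30, then (j=2), then cur=30, then returns -1445
-1265 and -1445 differ, so these are not the same function on this domain.
verdict: not equivalent; witness: a=-2, b=-2, c=-6


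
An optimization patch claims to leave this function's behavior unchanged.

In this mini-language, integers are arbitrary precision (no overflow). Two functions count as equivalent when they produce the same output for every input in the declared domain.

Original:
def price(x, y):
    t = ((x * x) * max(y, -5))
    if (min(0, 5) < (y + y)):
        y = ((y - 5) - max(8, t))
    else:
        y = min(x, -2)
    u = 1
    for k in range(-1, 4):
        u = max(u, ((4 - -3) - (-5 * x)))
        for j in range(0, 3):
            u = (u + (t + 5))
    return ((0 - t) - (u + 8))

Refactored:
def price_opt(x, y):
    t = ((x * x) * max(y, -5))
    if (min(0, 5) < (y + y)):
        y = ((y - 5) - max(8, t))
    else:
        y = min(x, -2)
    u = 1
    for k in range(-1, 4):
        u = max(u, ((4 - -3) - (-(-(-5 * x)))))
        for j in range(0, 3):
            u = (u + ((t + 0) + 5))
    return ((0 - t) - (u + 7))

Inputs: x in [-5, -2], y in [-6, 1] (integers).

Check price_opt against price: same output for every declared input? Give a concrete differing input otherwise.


x=-5, y=-6 yields 495 from price but 496 from price_opt.
verdict: not equivalent; witness: x=-5, y=-6


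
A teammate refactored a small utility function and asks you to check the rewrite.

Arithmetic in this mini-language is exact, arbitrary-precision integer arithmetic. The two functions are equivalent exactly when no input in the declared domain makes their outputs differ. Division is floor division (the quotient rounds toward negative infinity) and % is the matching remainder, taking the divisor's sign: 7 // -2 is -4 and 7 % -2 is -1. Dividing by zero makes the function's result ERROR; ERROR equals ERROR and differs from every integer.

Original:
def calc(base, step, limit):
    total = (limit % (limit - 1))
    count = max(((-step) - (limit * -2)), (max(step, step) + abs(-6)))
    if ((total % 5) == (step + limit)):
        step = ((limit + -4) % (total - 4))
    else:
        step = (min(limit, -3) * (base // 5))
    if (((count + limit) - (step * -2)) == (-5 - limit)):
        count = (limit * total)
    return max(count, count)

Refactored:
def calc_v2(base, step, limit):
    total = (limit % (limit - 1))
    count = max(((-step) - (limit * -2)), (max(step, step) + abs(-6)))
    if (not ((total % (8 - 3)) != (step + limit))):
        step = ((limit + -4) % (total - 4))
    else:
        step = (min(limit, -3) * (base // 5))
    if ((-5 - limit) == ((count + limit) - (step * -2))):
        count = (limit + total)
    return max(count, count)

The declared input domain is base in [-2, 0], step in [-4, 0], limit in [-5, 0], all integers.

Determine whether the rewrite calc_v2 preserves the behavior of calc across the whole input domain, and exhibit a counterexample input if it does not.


At base=0, step=-3, limit=-4: calc gives 16, calc_v2 gives -8.
verdict: not equivalent; witness: base=0, step=-3, limit=-4


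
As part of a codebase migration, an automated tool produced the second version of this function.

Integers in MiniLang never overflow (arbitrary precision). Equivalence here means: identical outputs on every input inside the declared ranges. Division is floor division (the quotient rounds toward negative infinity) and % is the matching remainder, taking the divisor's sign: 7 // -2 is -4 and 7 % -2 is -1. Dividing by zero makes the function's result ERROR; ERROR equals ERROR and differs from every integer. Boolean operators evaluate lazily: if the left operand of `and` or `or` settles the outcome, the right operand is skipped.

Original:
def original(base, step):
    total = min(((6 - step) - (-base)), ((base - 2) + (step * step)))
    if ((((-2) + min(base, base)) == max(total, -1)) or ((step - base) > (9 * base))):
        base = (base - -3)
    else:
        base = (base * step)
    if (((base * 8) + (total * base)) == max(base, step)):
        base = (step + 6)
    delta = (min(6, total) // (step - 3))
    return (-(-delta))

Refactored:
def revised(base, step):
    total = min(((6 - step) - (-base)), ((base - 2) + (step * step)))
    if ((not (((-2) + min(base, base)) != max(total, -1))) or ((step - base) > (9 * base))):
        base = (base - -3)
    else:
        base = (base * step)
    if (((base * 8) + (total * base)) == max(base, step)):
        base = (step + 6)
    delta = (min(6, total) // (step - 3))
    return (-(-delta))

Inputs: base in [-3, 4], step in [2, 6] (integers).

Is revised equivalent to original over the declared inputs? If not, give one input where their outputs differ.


The two versions differ — the changes include boolean connective usage differs; also comparison usage differs.
Tracing base=1, step=6: original: total=1, then ((((-2) + min(base, base)) == max(total, -1)) or ((step - base) > (9 * base))) is false, then base=6, then (((base * 8) + (total * base)) == max(base, step)) is false, then delta=0, then returns 0 | revised: total=1, then ((not (((-2) + min(base, base)) != max(total, -1))) or ((step - base) > (9 * base))) is false, then base=6, then (((base * 8) + (total * base)) == max(base, step)) is false, then delta=0, then returns 0 — matching result 0.
Checked all 40 inputs in the declared domain: the outputs agree on every one.
verdict: equivalent
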